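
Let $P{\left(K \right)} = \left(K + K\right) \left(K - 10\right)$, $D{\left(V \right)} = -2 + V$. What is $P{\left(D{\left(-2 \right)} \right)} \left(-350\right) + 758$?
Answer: $-38442$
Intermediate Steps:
$P{\left(K \right)} = 2 K \left(-10 + K\right)$
$P{\left(D{\left(-2 \right)} \right)} \left(-350\right) + 758 = 2 \left(-2 - 2\right) \left(-10 - 4\right) \left(-350\right) + 758 = 2 \left(-4\right) \left(-10 - 4\right) \left(-350\right) + 758 = 2 \left(-4\right) \left(-14\right) \left(-350\right) + 758 = 112 \left(-350\right) + 758 = -39200 + 758 = -38442$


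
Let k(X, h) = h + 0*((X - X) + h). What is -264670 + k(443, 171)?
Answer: -264499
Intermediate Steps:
k(X, h) = h (k(X, h) = h + 0*(0 + h) = h + 0*h = h + 0 = h)
-264670 + k(443, 171) = -264670 + 171 = -264499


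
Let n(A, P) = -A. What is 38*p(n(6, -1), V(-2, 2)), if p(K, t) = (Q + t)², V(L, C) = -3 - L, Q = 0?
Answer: 38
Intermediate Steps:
p(K, t) = t² (p(K, t) = (0 + t)² = t²)
38*p(n(6, -1), V(-2, 2)) = 38*(-3 - 1*(-2))² = 38*(-3 + 2)² = 38*(-1)² = 38*1 = 38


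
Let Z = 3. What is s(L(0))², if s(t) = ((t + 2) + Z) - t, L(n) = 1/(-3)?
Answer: 25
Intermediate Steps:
L(n) = -⅓
s(t) = 5 (s(t) = ((t + 2) + 3) - t = ((2 + t) + 3) - t = (5 + t) - t = 5)
s(L(0))² = 5² = 25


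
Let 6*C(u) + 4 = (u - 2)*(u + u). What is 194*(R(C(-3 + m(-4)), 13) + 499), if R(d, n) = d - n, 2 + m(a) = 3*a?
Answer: 115042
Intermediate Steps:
m(a) = -2 + 3*a
C(u) = -⅔ + u*(-2 + u)/3 (C(u) = -⅔ + ((u - 2)*(u + u))/6 = -⅔ + ((-2 + u)*(2*u))/6 = -⅔ + (2*u*(-2 + u))/6 = -⅔ + u*(-2 + u)/3)
194*(R(C(-3 + m(-4)), 13) + 499) = 194*(((-⅔ - 2*(-3 + (-2 + 3*(-4)))/3 + (-3 + (-2 + 3*(-4)))²/3) - 1*13) + 499) = 194*(((-⅔ - 2*(-3 + (-2 - 12))/3 + (-3 + (-2 - 12))²/3) - 13) + 499) = 194*(((-⅔ - 2*(-3 - 14)/3 + (-3 - 14)²/3) - 13) + 499) = 194*(((-⅔ - ⅔*(-17) + (⅓)*(-17)²) - 13) + 499) = 194*(((-⅔ + 34/3 + (⅓)*289) - 13) + 499) = 194*(((-⅔ + 34/3 + 289/3) - 13) + 499) = 194*((107 - 13) + 499) = 194*(94 + 499) = 194*593 = 115042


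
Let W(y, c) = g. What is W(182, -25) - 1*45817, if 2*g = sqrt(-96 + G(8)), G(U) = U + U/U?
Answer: -45817 + I*sqrt(87)/2 ≈ -45817.0 + 4.6637*I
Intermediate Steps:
G(U) = 1 + U (G(U) = U + 1 = 1 + U)
g = I*sqrt(87)/2 (g = sqrt(-96 + (1 + 8))/2 = sqrt(-96 + 9)/2 = sqrt(-87)/2 = (I*sqrt(87))/2 = I*sqrt(87)/2 ≈ 4.6637*I)
W(y, c) = I*sqrt(87)/2
W(182, -25) - 1*45817 = I*sqrt(87)/2 - 1*45817 = I*sqrt(87)/2 - 45817 = -45817 + I*sqrt(87)/2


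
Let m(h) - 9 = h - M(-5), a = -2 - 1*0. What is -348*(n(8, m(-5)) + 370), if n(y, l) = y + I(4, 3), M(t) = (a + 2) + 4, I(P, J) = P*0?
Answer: -131544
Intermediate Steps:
a = -2 (a = -2 + 0 = -2)
I(P, J) = 0
M(t) = 4 (M(t) = (-2 + 2) + 4 = 0 + 4 = 4)
m(h) = 5 + h (m(h) = 9 + (h - 1*4) = 9 + (h - 4) = 9 + (-4 + h) = 5 + h)
n(y, l) = y (n(y, l) = y + 0 = y)
-348*(n(8, m(-5)) + 370) = -348*(8 + 370) = -348*378 = -131544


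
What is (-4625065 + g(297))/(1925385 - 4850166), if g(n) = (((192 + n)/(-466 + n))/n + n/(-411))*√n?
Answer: 4625065/2924781 + 1678700*√33/2234675998269 ≈ 1.5813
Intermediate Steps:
g(n) = √n*(-n/411 + (192 + n)/(n*(-466 + n))) (g(n) = (((192 + n)/(-466 + n))/n + n*(-1/411))*√n = ((192 + n)/(n*(-466 + n)) - n/411)*√n = (-n/411 + (192 + n)/(n*(-466 + n)))*√n = √n*(-n/411 + (192 + n)/(n*(-466 + n))))
(-4625065 + g(297))/(1925385 - 4850166) = (-4625065 + (78912 - 1*297³ + 411*297 + 466*297²)/(411*√297*(-466 + 297)))/(1925385 - 4850166) = (-4625065 + (1/411)*(√33/99)*(78912 - 1*26198073 + 122067 + 466*88209)/(-169))/(-2924781) = (-4625065 + (1/411)*(√33/99)*(-1/169)*(78912 - 26198073 + 122067 + 41105394))*(-1/2924781) = (-4625065 + (1/411)*(√33/99)*(-1/169)*15108300)*(-1/2924781) = (-4625065 - 1678700*√33/764049)*(-1/2924781) = 4625065/2924781 + 1678700*√33/2234675998269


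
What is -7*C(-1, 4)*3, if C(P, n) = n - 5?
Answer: 21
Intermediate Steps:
C(P, n) = -5 + n
-7*C(-1, 4)*3 = -7*(-5 + 4)*3 = -7*(-1)*3 = 7*3 = 21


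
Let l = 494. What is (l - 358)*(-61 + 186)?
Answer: 17000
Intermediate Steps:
(l - 358)*(-61 + 186) = (494 - 358)*(-61 + 186) = 136*125 = 17000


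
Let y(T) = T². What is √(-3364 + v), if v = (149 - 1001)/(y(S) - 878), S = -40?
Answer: I*√1214830/19 ≈ 58.01*I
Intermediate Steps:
v = -426/361 (v = (149 - 1001)/((-40)² - 878) = -852/(1600 - 878) = -852/722 = -852*1/722 = -426/361 ≈ -1.1801)
√(-3364 + v) = √(-3364 - 426/361) = √(-1214830/361) = I*√1214830/19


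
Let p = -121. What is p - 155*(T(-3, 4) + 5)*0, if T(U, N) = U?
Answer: -121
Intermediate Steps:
p - 155*(T(-3, 4) + 5)*0 = -121 - 155*(-3 + 5)*0 = -121 - 310*0 = -121 - 155*0 = -121 + 0 = -121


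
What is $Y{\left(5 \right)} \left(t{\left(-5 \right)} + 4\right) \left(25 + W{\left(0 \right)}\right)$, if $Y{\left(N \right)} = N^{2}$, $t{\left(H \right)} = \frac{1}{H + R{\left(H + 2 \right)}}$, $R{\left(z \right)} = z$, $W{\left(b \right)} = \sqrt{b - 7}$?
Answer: $\frac{19375}{8} + \frac{775 i \sqrt{7}}{8} \approx 2421.9 + 256.31 i$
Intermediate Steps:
$W{\left(b \right)} = \sqrt{-7 + b}$
$t{\left(H \right)} = \frac{1}{2 + 2 H}$ ($t{\left(H \right)} = \frac{1}{H + \left(H + 2\right)} = \frac{1}{H + \left(2 + H\right)} = \frac{1}{2 + 2 H}$)
$Y{\left(5 \right)} \left(t{\left(-5 \right)} + 4\right) \left(25 + W{\left(0 \right)}\right) = 5^{2} \left(\frac{1}{2 \left(1 - 5\right)} + 4\right) \left(25 + \sqrt{-7 + 0}\right) = 25 \left(\frac{1}{2 \left(-4\right)} + 4\right) \left(25 + \sqrt{-7}\right) = 25 \left(\frac{1}{2} \left(- \frac{1}{4}\right) + 4\right) \left(25 + i \sqrt{7}\right) = 25 \left(- \frac{1}{8} + 4\right) \left(25 + i \sqrt{7}\right) = 25 \cdot \frac{31}{8} \left(25 + i \sqrt{7}\right) = \frac{775 \left(25 + i \sqrt{7}\right)}{8} = \frac{19375}{8} + \frac{775 i \sqrt{7}}{8}$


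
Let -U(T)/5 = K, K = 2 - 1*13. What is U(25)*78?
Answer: 4290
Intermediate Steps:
K = -11 (K = 2 - 13 = -11)
U(T) = 55 (U(T) = -5*(-11) = 55)
U(25)*78 = 55*78 = 4290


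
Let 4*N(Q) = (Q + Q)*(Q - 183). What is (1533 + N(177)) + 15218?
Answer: 16220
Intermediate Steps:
N(Q) = Q*(-183 + Q)/2 (N(Q) = ((Q + Q)*(Q - 183))/4 = ((2*Q)*(-183 + Q))/4 = (2*Q*(-183 + Q))/4 = Q*(-183 + Q)/2)
(1533 + N(177)) + 15218 = (1533 + (½)*177*(-183 + 177)) + 15218 = (1533 + (½)*177*(-6)) + 15218 = (1533 - 531) + 15218 = 1002 + 15218 = 16220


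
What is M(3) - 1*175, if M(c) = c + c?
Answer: -169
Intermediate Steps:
M(c) = 2*c
M(3) - 1*175 = 2*3 - 1*175 = 6 - 175 = -169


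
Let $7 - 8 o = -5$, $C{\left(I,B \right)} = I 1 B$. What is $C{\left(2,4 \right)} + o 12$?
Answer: $26$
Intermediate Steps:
$C{\left(I,B \right)} = B I$ ($C{\left(I,B \right)} = I B = B I$)
$o = \frac{3}{2}$ ($o = \frac{7}{8} - - \frac{5}{8} = \frac{7}{8} + \frac{5}{8} = \frac{3}{2} \approx 1.5$)
$C{\left(2,4 \right)} + o 12 = 4 \cdot 2 + \frac{3}{2} \cdot 12 = 8 + 18 = 26$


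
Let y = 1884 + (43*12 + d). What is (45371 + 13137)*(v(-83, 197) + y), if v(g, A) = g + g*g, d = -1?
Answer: 538566140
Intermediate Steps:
y = 2399 (y = 1884 + (43*12 - 1) = 1884 + (516 - 1) = 1884 + 515 = 2399)
v(g, A) = g + g**2
(45371 + 13137)*(v(-83, 197) + y) = (45371 + 13137)*(-83*(1 - 83) + 2399) = 58508*(-83*(-82) + 2399) = 58508*(6806 + 2399) = 58508*9205 = 538566140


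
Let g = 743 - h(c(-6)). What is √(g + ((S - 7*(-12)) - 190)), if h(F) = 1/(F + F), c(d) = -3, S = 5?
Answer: √23118/6 ≈ 25.341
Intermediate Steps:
h(F) = 1/(2*F)
g = 4459/6 (g = 743 - 1/(2*(-3)) = 743 - (-1)/(2*3) = 743 - 1*(-⅙) = 743 + ⅙ = 4459/6 ≈ 743.17)
√(g + ((S - 7*(-12)) - 190)) = √(4459/6 + ((5 - 7*(-12)) - 190)) = √(4459/6 + ((5 + 84) - 190)) = √(4459/6 + (89 - 190)) = √(4459/6 - 101) = √(3853/6) = √23118/6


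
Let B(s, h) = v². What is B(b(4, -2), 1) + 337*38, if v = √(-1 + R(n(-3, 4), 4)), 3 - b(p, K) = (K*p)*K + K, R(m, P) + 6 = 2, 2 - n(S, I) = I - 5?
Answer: 12801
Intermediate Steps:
n(S, I) = 7 - I (n(S, I) = 2 - (I - 5) = 2 - (-5 + I) = 2 + (5 - I) = 7 - I)
R(m, P) = -4 (R(m, P) = -6 + 2 = -4)
b(p, K) = 3 - K - p*K² (b(p, K) = 3 - ((K*p)*K + K) = 3 - (p*K² + K) = 3 - (K + p*K²) = 3 + (-K - p*K²) = 3 - K - p*K²)
v = I*√5 (v = √(-1 - 4) = √(-5) = I*√5 ≈ 2.2361*I)
B(s, h) = -5 (B(s, h) = (I*√5)² = -5)
B(b(4, -2), 1) + 337*38 = -5 + 337*38 = -5 + 12806 = 12801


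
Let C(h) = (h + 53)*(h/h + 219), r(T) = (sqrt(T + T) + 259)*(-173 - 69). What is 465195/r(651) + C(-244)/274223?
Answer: -4815541823425/623603394502 + 465195*sqrt(1302)/15918518 ≈ -6.6676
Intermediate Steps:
r(T) = -62678 - 242*sqrt(2)*sqrt(T) (r(T) = (sqrt(2*T) + 259)*(-242) = (sqrt(2)*sqrt(T) + 259)*(-242) = (259 + sqrt(2)*sqrt(T))*(-242) = -62678 - 242*sqrt(2)*sqrt(T))
C(h) = 11660 + 220*h (C(h) = (53 + h)*(1 + 219) = (53 + h)*220 = 11660 + 220*h)
465195/r(651) + C(-244)/274223 = 465195/(-62678 - 242*sqrt(2)*sqrt(651)) + (11660 + 220*(-244))/274223 = 465195/(-62678 - 242*sqrt(1302)) + (11660 - 53680)*(1/274223) = 465195/(-62678 - 242*sqrt(1302)) - 42020*1/274223 = 465195/(-62678 - 242*sqrt(1302)) - 42020/274223 = -42020/274223 + 465195/(-62678 - 242*sqrt(1302))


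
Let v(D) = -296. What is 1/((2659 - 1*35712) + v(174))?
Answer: -1/33349 ≈ -2.9986e-5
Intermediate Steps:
1/((2659 - 1*35712) + v(174)) = 1/((2659 - 1*35712) - 296) = 1/((2659 - 35712) - 296) = 1/(-33053 - 296) = 1/(-33349) = -1/33349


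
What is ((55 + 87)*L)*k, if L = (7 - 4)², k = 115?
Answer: 146970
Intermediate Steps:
L = 9 (L = 3² = 9)
((55 + 87)*L)*k = ((55 + 87)*9)*115 = (142*9)*115 = 1278*115 = 146970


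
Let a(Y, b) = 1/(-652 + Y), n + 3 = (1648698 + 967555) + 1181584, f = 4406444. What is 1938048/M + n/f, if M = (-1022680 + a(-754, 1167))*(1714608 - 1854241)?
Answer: 18155435840495185937/21064546685795589886 ≈ 0.86190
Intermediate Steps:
n = 3797834 (n = -3 + ((1648698 + 967555) + 1181584) = -3 + (2616253 + 1181584) = -3 + 3797837 = 3797834)
M = 200776626414273/1406 (M = (-1022680 + 1/(-652 - 754))*(1714608 - 1854241) = (-1022680 + 1/(-1406))*(-139633) = (-1022680 - 1/1406)*(-139633) = -1437888081/1406*(-139633) = 200776626414273/1406 ≈ 1.4280e+11)
1938048/M + n/f = 1938048/(200776626414273/1406) + 3797834/4406444 = 1938048*(1406/200776626414273) + 3797834*(1/4406444) = 129756928/9560791734013 + 1898917/2203222 = 18155435840495185937/21064546685795589886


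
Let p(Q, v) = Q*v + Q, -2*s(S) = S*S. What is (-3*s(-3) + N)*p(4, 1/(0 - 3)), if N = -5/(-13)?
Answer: 1444/39 ≈ 37.026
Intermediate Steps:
s(S) = -S²/2 (s(S) = -S*S/2 = -S²/2)
p(Q, v) = Q + Q*v
N = 5/13 (N = -5*(-1/13) = 5/13 ≈ 0.38462)
(-3*s(-3) + N)*p(4, 1/(0 - 3)) = (-(-3)*(-3)²/2 + 5/13)*(4*(1 + 1/(0 - 3))) = (-(-3)*9/2 + 5/13)*(4*(1 + 1/(-3))) = (-3*(-9/2) + 5/13)*(4*(1 - ⅓)) = (27/2 + 5/13)*(4*(⅔)) = (361/26)*(8/3) = 1444/39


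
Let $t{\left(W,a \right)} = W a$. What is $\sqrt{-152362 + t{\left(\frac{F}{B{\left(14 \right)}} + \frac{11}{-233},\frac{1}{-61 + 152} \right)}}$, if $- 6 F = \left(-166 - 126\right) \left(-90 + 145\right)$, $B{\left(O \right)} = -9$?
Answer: $\frac{i \sqrt{5548372717605081}}{190827} \approx 390.34 i$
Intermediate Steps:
$F = \frac{8030}{3}$ ($F = - \frac{\left(-166 - 126\right) \left(-90 + 145\right)}{6} = - \frac{\left(-292\right) 55}{6} = \left(- \frac{1}{6}\right) \left(-16060\right) = \frac{8030}{3} \approx 2676.7$)
$\sqrt{-152362 + t{\left(\frac{F}{B{\left(14 \right)}} + \frac{11}{-233},\frac{1}{-61 + 152} \right)}} = \sqrt{-152362 + \frac{\frac{8030}{3 \left(-9\right)} + \frac{11}{-233}}{-61 + 152}} = \sqrt{-152362 + \frac{\frac{8030}{3} \left(- \frac{1}{9}\right) + 11 \left(- \frac{1}{233}\right)}{91}} = \sqrt{-152362 + \left(- \frac{8030}{27} - \frac{11}{233}\right) \frac{1}{91}} = \sqrt{-152362 - \frac{1871287}{572481}} = \sqrt{- \frac{87226221409}{572481}} = \frac{i \sqrt{5548372717605081}}{190827}$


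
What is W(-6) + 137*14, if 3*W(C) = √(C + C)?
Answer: 1918 + 2*I*√3/3 ≈ 1918.0 + 1.1547*I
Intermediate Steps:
W(C) = √2*√C/3 (W(C) = √(C + C)/3 = √(2*C)/3 = (√2*√C)/3 = √2*√C/3)
W(-6) + 137*14 = √2*√(-6)/3 + 137*14 = √2*(I*√6)/3 + 1918 = 2*I*√3/3 + 1918 = 1918 + 2*I*√3/3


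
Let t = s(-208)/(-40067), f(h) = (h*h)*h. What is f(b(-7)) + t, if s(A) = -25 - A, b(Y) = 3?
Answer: 1081626/40067 ≈ 26.995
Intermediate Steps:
f(h) = h³ (f(h) = h²*h = h³)
t = -183/40067 (t = (-25 - 1*(-208))/(-40067) = (-25 + 208)*(-1/40067) = 183*(-1/40067) = -183/40067 ≈ -0.0045673)
f(b(-7)) + t = 3³ - 183/40067 = 27 - 183/40067 = 1081626/40067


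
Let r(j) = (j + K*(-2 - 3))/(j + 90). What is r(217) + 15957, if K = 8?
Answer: 4898976/307 ≈ 15958.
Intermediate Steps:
r(j) = (-40 + j)/(90 + j) (r(j) = (j + 8*(-2 - 3))/(j + 90) = (j + 8*(-5))/(90 + j) = (j - 40)/(90 + j) = (-40 + j)/(90 + j))
r(217) + 15957 = (-40 + 217)/(90 + 217) + 15957 = 177/307 + 15957 = 4898976/307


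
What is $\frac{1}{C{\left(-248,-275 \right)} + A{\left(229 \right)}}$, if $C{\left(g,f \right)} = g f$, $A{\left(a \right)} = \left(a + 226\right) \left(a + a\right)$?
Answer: $\frac{1}{276590} \approx 3.6155 \cdot 10^{-6}$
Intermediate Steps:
$A{\left(a \right)} = 2 a \left(226 + a\right)$ ($A{\left(a \right)} = \left(226 + a\right) 2 a = 2 a \left(226 + a\right)$)
$C{\left(g,f \right)} = f g$
$\frac{1}{C{\left(-248,-275 \right)} + A{\left(229 \right)}} = \frac{1}{\left(-275\right) \left(-248\right) + 2 \cdot 229 \left(226 + 229\right)} = \frac{1}{68200 + 2 \cdot 229 \cdot 455} = \frac{1}{68200 + 208390} = \frac{1}{276590}$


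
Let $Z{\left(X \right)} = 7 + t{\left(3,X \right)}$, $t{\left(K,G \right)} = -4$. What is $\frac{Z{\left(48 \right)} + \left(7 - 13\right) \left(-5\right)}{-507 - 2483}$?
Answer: $- \frac{33}{2990} \approx -0.011037$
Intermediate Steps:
$Z{\left(X \right)} = 3$ ($Z{\left(X \right)} = 7 - 4 = 3$)
$\frac{Z{\left(48 \right)} + \left(7 - 13\right) \left(-5\right)}{-507 - 2483} = \frac{3 + \left(7 - 13\right) \left(-5\right)}{-507 - 2483} = \frac{3 - -30}{-2990} = \left(3 + 30\right) \left(- \frac{1}{2990}\right) = 33 \left(- \frac{1}{2990}\right) = - \frac{33}{2990}$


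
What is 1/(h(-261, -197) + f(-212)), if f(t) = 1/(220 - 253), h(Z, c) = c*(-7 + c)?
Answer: 33/1326203 ≈ 2.4883e-5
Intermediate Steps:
f(t) = -1/33 (f(t) = 1/(-33) = -1/33)
1/(h(-261, -197) + f(-212)) = 1/(-197*(-7 - 197) - 1/33) = 1/(-197*(-204) - 1/33) = 1/(40188 - 1/33) = 1/(1326203/33) = 33/1326203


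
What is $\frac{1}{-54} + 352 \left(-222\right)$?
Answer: $- \frac{4219777}{54} \approx -78144.0$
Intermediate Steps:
$\frac{1}{-54} + 352 \left(-222\right) = - \frac{1}{54} - 78144 = - \frac{4219777}{54}$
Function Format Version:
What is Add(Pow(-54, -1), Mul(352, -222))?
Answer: Rational(-4219777, 54) ≈ -78144.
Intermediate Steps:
Add(Pow(-54, -1), Mul(352, -222)) = Add(Rational(-1, 54), -78144) = Rational(-4219777, 54)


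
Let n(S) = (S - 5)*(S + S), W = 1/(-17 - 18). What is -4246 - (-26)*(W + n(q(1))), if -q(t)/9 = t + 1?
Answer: 604844/35 ≈ 17281.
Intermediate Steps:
q(t) = -9 - 9*t (q(t) = -9*(t + 1) = -9*(1 + t) = -9 - 9*t)
W = -1/35 (W = 1/(-35) = -1/35 ≈ -0.028571)
n(S) = 2*S*(-5 + S) (n(S) = (-5 + S)*(2*S) = 2*S*(-5 + S))
-4246 - (-26)*(W + n(q(1))) = -4246 - (-26)*(-1/35 + 2*(-9 - 9*1)*(-5 + (-9 - 9*1))) = -4246 - (-26)*(-1/35 + 2*(-9 - 9)*(-5 + (-9 - 9))) = -4246 - (-26)*(-1/35 + 2*(-18)*(-5 - 18)) = -4246 - (-26)*(-1/35 + 2*(-18)*(-23)) = -4246 - (-26)*(-1/35 + 828) = -4246 - (-26)*28979/35 = -4246 - 1*(-753454/35) = -4246 + 753454/35 = 604844/35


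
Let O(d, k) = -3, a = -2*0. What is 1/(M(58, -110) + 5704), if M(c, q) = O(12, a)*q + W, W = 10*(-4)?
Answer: 1/5994 ≈ 0.00016683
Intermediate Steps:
W = -40
a = 0
M(c, q) = -40 - 3*q (M(c, q) = -3*q - 40 = -40 - 3*q)
1/(M(58, -110) + 5704) = 1/((-40 - 3*(-110)) + 5704) = 1/((-40 + 330) + 5704) = 1/(290 + 5704) = 1/5994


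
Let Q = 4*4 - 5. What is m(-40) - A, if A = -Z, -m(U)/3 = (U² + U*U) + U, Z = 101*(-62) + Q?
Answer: -15731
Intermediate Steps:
Q = 11 (Q = 16 - 5 = 11)
Z = -6251 (Z = 101*(-62) + 11 = -6262 + 11 = -6251)
m(U) = -6*U² - 3*U (m(U) = -3*((U² + U*U) + U) = -3*((U² + U²) + U) = -3*(2*U² + U) = -3*(U + 2*U²) = -6*U² - 3*U)
A = 6251 (A = -1*(-6251) = 6251)
m(-40) - A = -3*(-40)*(1 + 2*(-40)) - 1*6251 = -3*(-40)*(1 - 80) - 6251 = -3*(-40)*(-79) - 6251 = -9480 - 6251 = -15731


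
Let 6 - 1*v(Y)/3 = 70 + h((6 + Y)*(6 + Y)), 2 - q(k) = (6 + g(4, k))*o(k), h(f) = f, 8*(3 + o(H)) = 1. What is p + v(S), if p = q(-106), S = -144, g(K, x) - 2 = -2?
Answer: -229219/4 ≈ -57305.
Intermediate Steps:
g(K, x) = 0 (g(K, x) = 2 - 2 = 0)
o(H) = -23/8 (o(H) = -3 + (⅛)*1 = -3 + ⅛ = -23/8)
q(k) = 77/4 (q(k) = 2 - (6 + 0)*(-23)/8 = 2 - 6*(-23)/8 = 2 - 1*(-69/4) = 2 + 69/4 = 77/4)
v(Y) = -192 - 3*(6 + Y)² (v(Y) = 18 - 3*(70 + (6 + Y)*(6 + Y)) = 18 - 3*(70 + (6 + Y)²) = 18 + (-210 - 3*(6 + Y)²) = -192 - 3*(6 + Y)²)
p = 77/4 ≈ 19.250
p + v(S) = 77/4 + (-192 - 3*(6 - 144)²) = 77/4 + (-192 - 3*(-138)²) = 77/4 + (-192 - 3*19044) = 77/4 + (-192 - 57132) = 77/4 - 57324 = -229219/4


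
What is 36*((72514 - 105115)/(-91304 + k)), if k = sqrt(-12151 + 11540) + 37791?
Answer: 1744577313/79545605 + 32601*I*sqrt(611)/79545605 ≈ 21.932 + 0.010131*I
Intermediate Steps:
k = 37791 + I*sqrt(611) (k = sqrt(-611) + 37791 = I*sqrt(611) + 37791 = 37791 + I*sqrt(611) ≈ 37791.0 + 24.718*I)
36*((72514 - 105115)/(-91304 + k)) = 36*((72514 - 105115)/(-91304 + (37791 + I*sqrt(611)))) = 36*(-32601/(-53513 + I*sqrt(611))) = -1173636/(-53513 + I*sqrt(611))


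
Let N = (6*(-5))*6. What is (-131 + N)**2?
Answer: 96721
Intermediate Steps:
N = -180 (N = -30*6 = -180)
(-131 + N)**2 = (-131 - 180)**2 = (-311)**2 = 96721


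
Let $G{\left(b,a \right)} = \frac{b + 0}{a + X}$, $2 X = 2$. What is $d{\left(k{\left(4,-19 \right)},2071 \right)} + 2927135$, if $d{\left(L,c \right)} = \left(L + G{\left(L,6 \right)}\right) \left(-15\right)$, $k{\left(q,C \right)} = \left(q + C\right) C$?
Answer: $\frac{20455745}{7} \approx 2.9222 \cdot 10^{6}$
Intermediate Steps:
$X = 1$ ($X = \frac{1}{2} \cdot 2 = 1$)
$G{\left(b,a \right)} = \frac{b}{1 + a}$ ($G{\left(b,a \right)} = \frac{b + 0}{a + 1} = \frac{b}{1 + a}$)
$k{\left(q,C \right)} = C \left(C + q\right)$ ($k{\left(q,C \right)} = \left(C + q\right) C = C \left(C + q\right)$)
$d{\left(L,c \right)} = - \frac{120 L}{7}$ ($d{\left(L,c \right)} = \left(L + \frac{L}{1 + 6}\right) \left(-15\right) = \left(L + \frac{L}{7}\right) \left(-15\right) = \frac{8 L}{7} \left(-15\right) = - \frac{120 L}{7}$)
$d{\left(k{\left(4,-19 \right)},2071 \right)} + 2927135 = - \frac{120 \left(- 19 \left(-19 + 4\right)\right)}{7} + 2927135 = - \frac{120 \left(\left(-19\right) \left(-15\right)\right)}{7} + 2927135 = \left(- \frac{120}{7}\right) 285 + 2927135 = - \frac{34200}{7} + 2927135 = \frac{20455745}{7}$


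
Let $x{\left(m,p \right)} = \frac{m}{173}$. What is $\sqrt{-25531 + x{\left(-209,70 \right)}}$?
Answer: $\frac{4 i \sqrt{47759591}}{173} \approx 159.79 i$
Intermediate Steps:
$x{\left(m,p \right)} = \frac{m}{173}$ ($x{\left(m,p \right)} = m \frac{1}{173} = \frac{m}{173}$)
$\sqrt{-25531 + x{\left(-209,70 \right)}} = \sqrt{-25531 + \frac{1}{173} \left(-209\right)} = \sqrt{-25531 - \frac{209}{173}} = \sqrt{- \frac{4417072}{173}} = \frac{4 i \sqrt{47759591}}{173}$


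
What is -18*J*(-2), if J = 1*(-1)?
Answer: -36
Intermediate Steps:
J = -1
-18*J*(-2) = -18*(-1)*(-2) = 18*(-2) = -36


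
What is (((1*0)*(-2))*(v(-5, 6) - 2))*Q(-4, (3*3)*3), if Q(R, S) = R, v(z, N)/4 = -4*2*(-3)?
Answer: 0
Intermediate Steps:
v(z, N) = 96 (v(z, N) = 4*(-4*2*(-3)) = 4*(-8*(-3)) = 4*24 = 96)
(((1*0)*(-2))*(v(-5, 6) - 2))*Q(-4, (3*3)*3) = (((1*0)*(-2))*(96 - 2))*(-4) = ((0*(-2))*94)*(-4) = (0*94)*(-4) = 0*(-4) = 0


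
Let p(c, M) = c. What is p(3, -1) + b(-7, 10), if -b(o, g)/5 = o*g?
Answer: 353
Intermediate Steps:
b(o, g) = -5*g*o (b(o, g) = -5*o*g = -5*g*o)
p(3, -1) + b(-7, 10) = 3 - 5*10*(-7) = 3 + 350 = 353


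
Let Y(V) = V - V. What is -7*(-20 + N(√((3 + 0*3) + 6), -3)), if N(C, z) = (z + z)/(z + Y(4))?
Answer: 126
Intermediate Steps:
Y(V) = 0
N(C, z) = 2 (N(C, z) = (z + z)/(z + 0) = (2*z)/z = 2)
-7*(-20 + N(√((3 + 0*3) + 6), -3)) = -7*(-20 + 2) = -7*(-18) = 126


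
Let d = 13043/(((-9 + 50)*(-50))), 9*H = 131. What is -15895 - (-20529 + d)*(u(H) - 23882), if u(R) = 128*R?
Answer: -834275345056/1845 ≈ -4.5218e+8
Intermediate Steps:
H = 131/9 (H = (⅑)*131 = 131/9 ≈ 14.556)
d = -13043/2050 (d = 13043/((41*(-50))) = 13043/(-2050) = 13043*(-1/2050) = -13043/2050 ≈ -6.3624)
-15895 - (-20529 + d)*(u(H) - 23882) = -15895 - (-20529 - 13043/2050)*(128*(131/9) - 23882) = -15895 - (-42097493)*(16768/9 - 23882)/2050 = -15895 - (-42097493)*(-198170)/(2050*9) = -15895 - 1*834246018781/1845 = -15895 - 834246018781/1845 = -834275345056/1845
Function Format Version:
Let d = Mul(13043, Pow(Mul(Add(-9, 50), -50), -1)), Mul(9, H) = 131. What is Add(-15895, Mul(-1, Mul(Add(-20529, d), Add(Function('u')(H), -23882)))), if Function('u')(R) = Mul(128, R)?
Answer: Rational(-834275345056, 1845) ≈ -4.5218e+8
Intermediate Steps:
H = Rational(131, 9) (H = Mul(Rational(1, 9), 131) = Rational(131, 9) ≈ 14.556)
d = Rational(-13043, 2050) (d = Mul(13043, Pow(Mul(41, -50), -1)) = Mul(13043, Pow(-2050, -1)) = Mul(13043, Rational(-1, 2050)) = Rational(-13043, 2050) ≈ -6.3624)
Add(-15895, Mul(-1, Mul(Add(-20529, d), Add(Function('u')(H), -23882)))) = Add(-15895, Mul(-1, Mul(Add(-20529, Rational(-13043, 2050)), Add(Mul(128, Rational(131, 9)), -23882)))) = Add(-15895, Mul(-1, Mul(Rational(-42097493, 2050), Add(Rational(16768, 9), -23882)))) = Add(-15895, Mul(-1, Mul(Rational(-42097493, 2050), Rational(-198170, 9)))) = Add(-15895, Mul(-1, Rational(834246018781, 1845))) = Add(-15895, Rational(-834246018781, 1845)) = Rational(-834275345056, 1845)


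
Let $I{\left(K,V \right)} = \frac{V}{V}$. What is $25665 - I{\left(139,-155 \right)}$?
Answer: $25664$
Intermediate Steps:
$I{\left(K,V \right)} = 1$
$25665 - I{\left(139,-155 \right)} = 25665 - 1 = 25664$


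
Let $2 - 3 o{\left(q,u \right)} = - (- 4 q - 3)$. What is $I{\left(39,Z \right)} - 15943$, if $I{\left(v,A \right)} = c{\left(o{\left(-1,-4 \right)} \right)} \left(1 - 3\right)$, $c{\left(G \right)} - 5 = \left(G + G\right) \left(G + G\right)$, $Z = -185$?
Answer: $-15961$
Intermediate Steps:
$o{\left(q,u \right)} = - \frac{1}{3} - \frac{4 q}{3}$ ($o{\left(q,u \right)} = \frac{2}{3} - \frac{\left(-1\right) \left(- 4 q - 3\right)}{3} = \frac{2}{3} - \frac{\left(-1\right) \left(-3 - 4 q\right)}{3} = \frac{2}{3} - \frac{3 + 4 q}{3} = \frac{2}{3} - \left(1 + \frac{4 q}{3}\right) = - \frac{1}{3} - \frac{4 q}{3}$)
$c{\left(G \right)} = 5 + 4 G^{2}$ ($c{\left(G \right)} = 5 + \left(G + G\right) \left(G + G\right) = 5 + 2 G 2 G = 5 + 4 G^{2}$)
$I{\left(v,A \right)} = -18$ ($I{\left(v,A \right)} = \left(5 + 4 \left(- \frac{1}{3} - - \frac{4}{3}\right)^{2}\right) \left(1 - 3\right) = \left(5 + 4 \left(- \frac{1}{3} + \frac{4}{3}\right)^{2}\right) \left(-2\right) = \left(5 + 4 \cdot 1^{2}\right) \left(-2\right) = \left(5 + 4 \cdot 1\right) \left(-2\right) = \left(5 + 4\right) \left(-2\right) = 9 \left(-2\right) = -18$)
$I{\left(39,Z \right)} - 15943 = -18 - 15943 = -15961$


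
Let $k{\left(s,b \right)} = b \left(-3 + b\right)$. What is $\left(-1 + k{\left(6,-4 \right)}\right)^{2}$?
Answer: $729$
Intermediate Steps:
$\left(-1 + k{\left(6,-4 \right)}\right)^{2} = \left(-1 - 4 \left(-3 - 4\right)\right)^{2} = \left(-1 - -28\right)^{2} = \left(-1 + 28\right)^{2} = 27^{2} = 729$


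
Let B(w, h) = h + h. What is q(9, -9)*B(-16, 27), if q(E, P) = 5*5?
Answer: 1350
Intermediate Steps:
B(w, h) = 2*h
q(E, P) = 25
q(9, -9)*B(-16, 27) = 25*(2*27) = 25*54 = 1350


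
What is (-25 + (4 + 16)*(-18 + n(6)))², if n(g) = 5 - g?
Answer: 164025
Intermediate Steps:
(-25 + (4 + 16)*(-18 + n(6)))² = (-25 + (4 + 16)*(-18 + (5 - 1*6)))² = (-25 + 20*(-18 + (5 - 6)))² = (-25 + 20*(-18 - 1))² = (-25 + 20*(-19))² = (-25 - 380)² = (-405)² = 164025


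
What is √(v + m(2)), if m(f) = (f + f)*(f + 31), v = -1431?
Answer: I*√1299 ≈ 36.042*I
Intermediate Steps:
m(f) = 2*f*(31 + f) (m(f) = (2*f)*(31 + f) = 2*f*(31 + f))
√(v + m(2)) = √(-1431 + 2*2*(31 + 2)) = √(-1431 + 2*2*33) = √(-1431 + 132) = √(-1299) = I*√1299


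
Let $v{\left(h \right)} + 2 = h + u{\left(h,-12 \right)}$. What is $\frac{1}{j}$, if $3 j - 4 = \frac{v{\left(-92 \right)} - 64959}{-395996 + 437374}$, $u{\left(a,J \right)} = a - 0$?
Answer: $\frac{124134}{100367} \approx 1.2368$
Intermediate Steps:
$u{\left(a,J \right)} = a$ ($u{\left(a,J \right)} = a + 0 = a$)
$v{\left(h \right)} = -2 + 2 h$ ($v{\left(h \right)} = -2 + \left(h + h\right) = -2 + 2 h$)
$j = \frac{100367}{124134}$ ($j = \frac{4}{3} + \frac{\left(\left(-2 + 2 \left(-92\right)\right) - 64959\right) \frac{1}{-395996 + 437374}}{3} = \frac{4}{3} + \frac{\left(\left(-2 - 184\right) - 64959\right) \frac{1}{41378}}{3} = \frac{4}{3} + \frac{\left(-186 - 64959\right) \frac{1}{41378}}{3} = \frac{4}{3} + \frac{\left(-65145\right) \frac{1}{41378}}{3} = \frac{4}{3} + \frac{1}{3} \left(- \frac{65145}{41378}\right) = \frac{4}{3} - \frac{21715}{41378} = \frac{100367}{124134} \approx 0.80854$)
$\frac{1}{j} = \frac{1}{\frac{100367}{124134}} = \frac{124134}{100367}$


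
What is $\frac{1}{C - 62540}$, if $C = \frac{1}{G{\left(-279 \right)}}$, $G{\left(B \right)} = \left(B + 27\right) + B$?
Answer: $- \frac{531}{33208741} \approx -1.599 \cdot 10^{-5}$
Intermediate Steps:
$G{\left(B \right)} = 27 + 2 B$ ($G{\left(B \right)} = \left(27 + B\right) + B = 27 + 2 B$)
$C = - \frac{1}{531}$ ($C = \frac{1}{27 + 2 \left(-279\right)} = \frac{1}{27 - 558} = \frac{1}{-531} = - \frac{1}{531} \approx -0.0018832$)
$\frac{1}{C - 62540} = \frac{1}{- \frac{1}{531} - 62540} = \frac{1}{- \frac{33208741}{531}} = - \frac{531}{33208741}$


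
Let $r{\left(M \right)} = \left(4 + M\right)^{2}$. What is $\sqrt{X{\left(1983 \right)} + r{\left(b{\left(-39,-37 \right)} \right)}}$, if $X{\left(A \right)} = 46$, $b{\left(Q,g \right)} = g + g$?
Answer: $\sqrt{4946} \approx 70.328$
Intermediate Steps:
$b{\left(Q,g \right)} = 2 g$
$\sqrt{X{\left(1983 \right)} + r{\left(b{\left(-39,-37 \right)} \right)}} = \sqrt{46 + \left(4 + 2 \left(-37\right)\right)^{2}} = \sqrt{46 + \left(4 - 74\right)^{2}} = \sqrt{46 + \left(-70\right)^{2}} = \sqrt{46 + 4900} = \sqrt{4946}$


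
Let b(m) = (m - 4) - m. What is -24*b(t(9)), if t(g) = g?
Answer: 96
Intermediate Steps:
b(m) = -4 (b(m) = (-4 + m) - m = -4)
-24*b(t(9)) = -24*(-4) = 96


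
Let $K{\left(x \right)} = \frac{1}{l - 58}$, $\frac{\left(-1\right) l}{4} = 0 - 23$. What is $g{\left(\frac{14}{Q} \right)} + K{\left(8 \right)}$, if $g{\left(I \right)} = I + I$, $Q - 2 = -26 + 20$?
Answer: $- \frac{237}{34} \approx -6.9706$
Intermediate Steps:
$Q = -4$ ($Q = 2 + \left(-26 + 20\right) = 2 - 6 = -4$)
$l = 92$ ($l = - 4 \left(0 - 23\right) = \left(-4\right) \left(-23\right) = 92$)
$K{\left(x \right)} = \frac{1}{34}$ ($K{\left(x \right)} = \frac{1}{92 - 58} = \frac{1}{34}$)
$g{\left(I \right)} = 2 I$
$g{\left(\frac{14}{Q} \right)} + K{\left(8 \right)} = 2 \frac{14}{-4} + \frac{1}{34} = 2 \cdot 14 \left(- \frac{1}{4}\right) + \frac{1}{34} = 2 \left(- \frac{7}{2}\right) + \frac{1}{34} = -7 + \frac{1}{34} = - \frac{237}{34}$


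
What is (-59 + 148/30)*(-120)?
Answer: 6488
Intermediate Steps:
(-59 + 148/30)*(-120) = (-59 + 148*(1/30))*(-120) = (-59 + 74/15)*(-120) = -811/15*(-120) = 6488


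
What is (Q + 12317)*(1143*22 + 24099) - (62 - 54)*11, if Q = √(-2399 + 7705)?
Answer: 606550577 + 49245*√5306 ≈ 6.1014e+8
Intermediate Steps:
Q = √5306 ≈ 72.842
(Q + 12317)*(1143*22 + 24099) - (62 - 54)*11 = (√5306 + 12317)*(1143*22 + 24099) - (62 - 54)*11 = (12317 + √5306)*(25146 + 24099) - 8*11 = (12317 + √5306)*49245 - 1*88 = (606550665 + 49245*√5306) - 88 = 606550577 + 49245*√5306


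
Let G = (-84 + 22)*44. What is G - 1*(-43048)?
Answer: 40320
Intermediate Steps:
G = -2728 (G = -62*44 = -2728)
G - 1*(-43048) = -2728 - 1*(-43048) = -2728 + 43048 = 40320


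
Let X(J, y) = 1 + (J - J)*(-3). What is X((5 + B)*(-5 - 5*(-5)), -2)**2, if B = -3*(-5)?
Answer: 1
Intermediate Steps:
B = 15
X(J, y) = 1 (X(J, y) = 1 + 0*(-3) = 1 + 0 = 1)
X((5 + B)*(-5 - 5*(-5)), -2)**2 = 1**2 = 1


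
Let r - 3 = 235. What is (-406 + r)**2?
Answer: 28224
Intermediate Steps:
r = 238 (r = 3 + 235 = 238)
(-406 + r)**2 = (-406 + 238)**2 = (-168)**2 = 28224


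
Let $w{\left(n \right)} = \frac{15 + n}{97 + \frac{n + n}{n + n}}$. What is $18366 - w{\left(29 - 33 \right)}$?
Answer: $\frac{1799857}{98} \approx 18366.0$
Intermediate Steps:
$w{\left(n \right)} = \frac{15}{98} + \frac{n}{98}$ ($w{\left(n \right)} = \frac{15 + n}{97 + \frac{2 n}{2 n}} = \frac{15 + n}{97 + 2 n \frac{1}{2 n}} = \frac{15 + n}{97 + 1} = \frac{15 + n}{98} = \left(15 + n\right) \frac{1}{98} = \frac{15}{98} + \frac{n}{98}$)
$18366 - w{\left(29 - 33 \right)} = 18366 - \left(\frac{15}{98} + \frac{29 - 33}{98}\right) = 18366 - \left(\frac{15}{98} + \frac{1}{98} \left(-4\right)\right) = 18366 - \left(\frac{15}{98} - \frac{2}{49}\right) = 18366 - \frac{11}{98} = \frac{1799857}{98}$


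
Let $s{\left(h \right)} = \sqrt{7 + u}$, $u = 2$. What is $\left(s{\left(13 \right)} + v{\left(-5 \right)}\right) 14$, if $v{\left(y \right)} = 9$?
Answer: $168$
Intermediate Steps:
$s{\left(h \right)} = 3$ ($s{\left(h \right)} = \sqrt{7 + 2} = \sqrt{9} = 3$)
$\left(s{\left(13 \right)} + v{\left(-5 \right)}\right) 14 = \left(3 + 9\right) 14 = 12 \cdot 14 = 168$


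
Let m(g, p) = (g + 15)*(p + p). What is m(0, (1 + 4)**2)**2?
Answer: 562500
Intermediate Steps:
m(g, p) = 2*p*(15 + g) (m(g, p) = (15 + g)*(2*p) = 2*p*(15 + g))
m(0, (1 + 4)**2)**2 = (2*(1 + 4)**2*(15 + 0))**2 = (2*5**2*15)**2 = (2*25*15)**2 = 750**2 = 562500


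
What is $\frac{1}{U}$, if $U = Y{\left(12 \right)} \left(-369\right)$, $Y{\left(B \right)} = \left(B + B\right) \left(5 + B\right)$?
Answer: $- \frac{1}{150552} \approx -6.6422 \cdot 10^{-6}$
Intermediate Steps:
$Y{\left(B \right)} = 2 B \left(5 + B\right)$
$U = -150552$ ($U = 2 \cdot 12 \left(5 + 12\right) \left(-369\right) = 2 \cdot 12 \cdot 17 \left(-369\right) = 408 \left(-369\right) = -150552$)
$\frac{1}{U} = \frac{1}{-150552} = - \frac{1}{150552}$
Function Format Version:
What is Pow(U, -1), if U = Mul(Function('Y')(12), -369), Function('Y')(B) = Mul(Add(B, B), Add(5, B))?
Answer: Rational(-1, 150552) ≈ -6.6422e-6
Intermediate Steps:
Function('Y')(B) = Mul(2, B, Add(5, B)) (Function('Y')(B) = Mul(Mul(2, B), Add(5, B)) = Mul(2, B, Add(5, B)))
U = -150552 (U = Mul(Mul(2, 12, Add(5, 12)), -369) = Mul(Mul(2, 12, 17), -369) = Mul(408, -369) = -150552)
Pow(U, -1) = Pow(-150552, -1) = Rational(-1, 150552)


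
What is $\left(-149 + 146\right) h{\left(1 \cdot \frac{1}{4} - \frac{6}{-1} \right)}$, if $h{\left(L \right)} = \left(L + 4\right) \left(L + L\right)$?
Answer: $- \frac{3075}{8} \approx -384.38$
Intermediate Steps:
$h{\left(L \right)} = 2 L \left(4 + L\right)$ ($h{\left(L \right)} = \left(4 + L\right) 2 L = 2 L \left(4 + L\right)$)
$\left(-149 + 146\right) h{\left(1 \cdot \frac{1}{4} - \frac{6}{-1} \right)} = \left(-149 + 146\right) 2 \left(1 \cdot \frac{1}{4} - \frac{6}{-1}\right) \left(4 + \left(1 \cdot \frac{1}{4} - \frac{6}{-1}\right)\right) = - 3 \cdot 2 \left(1 \cdot \frac{1}{4} - -6\right) \left(4 + \left(1 \cdot \frac{1}{4} - -6\right)\right) = - 3 \cdot 2 \left(\frac{1}{4} + 6\right) \left(4 + \left(\frac{1}{4} + 6\right)\right) = - 3 \cdot 2 \cdot \frac{25}{4} \left(4 + \frac{25}{4}\right) = - 3 \cdot 2 \cdot \frac{25}{4} \cdot \frac{41}{4} = \left(-3\right) \frac{1025}{8} = - \frac{3075}{8}$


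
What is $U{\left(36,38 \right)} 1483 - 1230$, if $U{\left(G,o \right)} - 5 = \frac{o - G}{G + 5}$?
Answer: $\frac{256551}{41} \approx 6257.3$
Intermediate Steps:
$U{\left(G,o \right)} = 5 + \frac{o - G}{5 + G}$ ($U{\left(G,o \right)} = 5 + \frac{o - G}{G + 5} = 5 + \frac{o - G}{5 + G}$)
$U{\left(36,38 \right)} 1483 - 1230 = \frac{25 + 38 + 4 \cdot 36}{5 + 36} \cdot 1483 - 1230 = \frac{25 + 38 + 144}{41} \cdot 1483 - 1230 = \frac{1}{41} \cdot 207 \cdot 1483 - 1230 = \frac{207}{41} \cdot 1483 - 1230 = \frac{306981}{41} - 1230 = \frac{256551}{41}$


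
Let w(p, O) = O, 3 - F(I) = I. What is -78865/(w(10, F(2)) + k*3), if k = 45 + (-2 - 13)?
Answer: -78865/91 ≈ -866.65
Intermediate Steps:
F(I) = 3 - I
k = 30 (k = 45 - 15 = 30)
-78865/(w(10, F(2)) + k*3) = -78865/((3 - 1*2) + 30*3) = -78865/((3 - 2) + 90) = -78865/(1 + 90) = -78865/91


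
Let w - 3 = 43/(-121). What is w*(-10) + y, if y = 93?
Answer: 8053/121 ≈ 66.554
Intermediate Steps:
w = 320/121 (w = 3 + 43/(-121) = 3 + 43*(-1/121) = 3 - 43/121 = 320/121 ≈ 2.6446)
w*(-10) + y = (320/121)*(-10) + 93 = -3200/121 + 93 = 8053/121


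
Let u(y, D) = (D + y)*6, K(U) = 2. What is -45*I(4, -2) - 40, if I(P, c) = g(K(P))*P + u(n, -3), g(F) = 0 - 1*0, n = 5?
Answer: -580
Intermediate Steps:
u(y, D) = 6*D + 6*y
g(F) = 0 (g(F) = 0 + 0 = 0)
I(P, c) = 12 (I(P, c) = 0*P + (6*(-3) + 6*5) = 0 + (-18 + 30) = 0 + 12 = 12)
-45*I(4, -2) - 40 = -45*12 - 40 = -540 - 40 = -580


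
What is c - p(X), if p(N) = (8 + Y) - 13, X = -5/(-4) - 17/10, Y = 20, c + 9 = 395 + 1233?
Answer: 1604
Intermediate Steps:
c = 1619 (c = -9 + (395 + 1233) = -9 + 1628 = 1619)
X = -9/20 (X = -5*(-¼) - 17*⅒ = 5/4 - 17/10 = -9/20 ≈ -0.45000)
p(N) = 15 (p(N) = (8 + 20) - 13 = 28 - 13 = 15)
c - p(X) = 1619 - 1*15 = 1619 - 15 = 1604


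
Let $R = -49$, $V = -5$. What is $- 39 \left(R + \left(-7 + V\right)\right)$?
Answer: $2379$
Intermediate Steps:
$- 39 \left(R + \left(-7 + V\right)\right) = - 39 \left(-49 - 12\right) = \left(-39\right) \left(-61\right) = 2379$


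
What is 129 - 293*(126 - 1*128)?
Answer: 715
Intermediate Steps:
129 - 293*(126 - 1*128) = 129 - 293*(126 - 128) = 129 - 293*(-2) = 129 + 586 = 715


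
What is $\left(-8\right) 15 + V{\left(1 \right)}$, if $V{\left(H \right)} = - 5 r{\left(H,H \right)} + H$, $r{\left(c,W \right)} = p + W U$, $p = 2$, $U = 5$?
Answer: $-154$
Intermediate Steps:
$r{\left(c,W \right)} = 2 + 5 W$ ($r{\left(c,W \right)} = 2 + W 5 = 2 + 5 W$)
$V{\left(H \right)} = -10 - 24 H$ ($V{\left(H \right)} = - 5 \left(2 + 5 H\right) + H = \left(-10 - 25 H\right) + H = -10 - 24 H$)
$\left(-8\right) 15 + V{\left(1 \right)} = \left(-8\right) 15 - 34 = -120 - 34 = -154$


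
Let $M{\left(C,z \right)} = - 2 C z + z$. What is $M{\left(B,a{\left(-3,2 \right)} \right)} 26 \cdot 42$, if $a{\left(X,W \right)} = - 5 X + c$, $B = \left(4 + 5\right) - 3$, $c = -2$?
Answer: $-156156$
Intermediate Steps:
$B = 6$ ($B = 9 - 3 = 6$)
$a{\left(X,W \right)} = -2 - 5 X$ ($a{\left(X,W \right)} = - 5 X - 2 = -2 - 5 X$)
$M{\left(C,z \right)} = z - 2 C z$ ($M{\left(C,z \right)} = - 2 C z + z = z - 2 C z$)
$M{\left(B,a{\left(-3,2 \right)} \right)} 26 \cdot 42 = \left(-2 - -15\right) \left(1 - 12\right) 26 \cdot 42 = \left(-2 + 15\right) \left(1 - 12\right) 26 \cdot 42 = 13 \left(-11\right) 26 \cdot 42 = \left(-143\right) 26 \cdot 42 = \left(-3718\right) 42 = -156156$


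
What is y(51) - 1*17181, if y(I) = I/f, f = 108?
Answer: -618499/36 ≈ -17181.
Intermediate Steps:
y(I) = I/108
y(51) - 1*17181 = (1/108)*51 - 1*17181 = 17/36 - 17181 = -618499/36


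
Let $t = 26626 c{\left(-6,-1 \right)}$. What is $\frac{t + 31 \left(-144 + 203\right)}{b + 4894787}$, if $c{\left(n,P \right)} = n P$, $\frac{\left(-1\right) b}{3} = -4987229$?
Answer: $\frac{161585}{19856474} \approx 0.0081376$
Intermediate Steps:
$b = 14961687$ ($b = \left(-3\right) \left(-4987229\right) = 14961687$)
$c{\left(n,P \right)} = P n$
$t = 159756$ ($t = 26626 \left(\left(-1\right) \left(-6\right)\right) = 26626 \cdot 6 = 159756$)
$\frac{t + 31 \left(-144 + 203\right)}{b + 4894787} = \frac{159756 + 31 \left(-144 + 203\right)}{14961687 + 4894787} = \frac{159756 + 31 \cdot 59}{19856474} = \left(159756 + 1829\right) \frac{1}{19856474} = 161585 \cdot \frac{1}{19856474} = \frac{161585}{19856474}$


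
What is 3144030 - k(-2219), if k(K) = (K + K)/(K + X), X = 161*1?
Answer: 462172093/147 ≈ 3.1440e+6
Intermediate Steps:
X = 161
k(K) = 2*K/(161 + K) (k(K) = (K + K)/(K + 161) = (2*K)/(161 + K) = 2*K/(161 + K))
3144030 - k(-2219) = 3144030 - 2*(-2219)/(161 - 2219) = 3144030 - 2*(-2219)/(-2058) = 3144030 - 2*(-2219)*(-1)/2058 = 3144030 - 1*317/147 = 3144030 - 317/147 = 462172093/147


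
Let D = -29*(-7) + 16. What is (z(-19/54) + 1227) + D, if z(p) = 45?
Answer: 1491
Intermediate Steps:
D = 219 (D = 203 + 16 = 219)
(z(-19/54) + 1227) + D = (45 + 1227) + 219 = 1272 + 219 = 1491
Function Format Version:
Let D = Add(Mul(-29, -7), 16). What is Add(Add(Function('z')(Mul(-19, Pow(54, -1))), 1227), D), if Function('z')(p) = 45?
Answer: 1491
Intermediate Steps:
D = 219 (D = Add(203, 16) = 219)
Add(Add(Function('z')(Mul(-19, Pow(54, -1))), 1227), D) = Add(Add(45, 1227), 219) = Add(1272, 219) = 1491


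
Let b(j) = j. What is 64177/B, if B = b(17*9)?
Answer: 64177/153 ≈ 419.46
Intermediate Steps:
B = 153 (B = 17*9 = 153)
64177/B = 64177/153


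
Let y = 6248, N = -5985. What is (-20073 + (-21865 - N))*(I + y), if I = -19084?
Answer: 461492708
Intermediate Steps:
(-20073 + (-21865 - N))*(I + y) = (-20073 + (-21865 - 1*(-5985)))*(-19084 + 6248) = (-20073 + (-21865 + 5985))*(-12836) = (-20073 - 15880)*(-12836) = -35953*(-12836) = 461492708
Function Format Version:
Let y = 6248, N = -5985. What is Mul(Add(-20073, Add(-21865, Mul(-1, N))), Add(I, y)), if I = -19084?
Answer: 461492708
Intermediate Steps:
Mul(Add(-20073, Add(-21865, Mul(-1, N))), Add(I, y)) = Mul(Add(-20073, Add(-21865, Mul(-1, -5985))), Add(-19084, 6248)) = Mul(Add(-20073, Add(-21865, 5985)), -12836) = Mul(Add(-20073, -15880), -12836) = Mul(-35953, -12836) = 461492708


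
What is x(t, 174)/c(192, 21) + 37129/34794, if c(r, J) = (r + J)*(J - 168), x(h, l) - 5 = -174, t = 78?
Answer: 129825145/121048326 ≈ 1.0725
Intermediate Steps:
x(h, l) = -169 (x(h, l) = 5 - 174 = -169)
c(r, J) = (-168 + J)*(J + r) (c(r, J) = (J + r)*(-168 + J) = (-168 + J)*(J + r))
x(t, 174)/c(192, 21) + 37129/34794 = -169/(21**2 - 168*21 - 168*192 + 21*192) + 37129/34794 = -169/(441 - 3528 - 32256 + 4032) + 37129*(1/34794) = -169/(-31311) + 37129/34794 = -169*(-1/31311) + 37129/34794 = 169/31311 + 37129/34794 = 129825145/121048326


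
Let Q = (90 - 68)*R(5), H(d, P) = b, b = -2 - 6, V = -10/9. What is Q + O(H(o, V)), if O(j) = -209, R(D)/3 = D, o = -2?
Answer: 121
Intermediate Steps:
V = -10/9 (V = -10*⅑ = -10/9 ≈ -1.1111)
b = -8
R(D) = 3*D
H(d, P) = -8
Q = 330 (Q = (90 - 68)*(3*5) = 22*15 = 330)
Q + O(H(o, V)) = 330 - 209 = 121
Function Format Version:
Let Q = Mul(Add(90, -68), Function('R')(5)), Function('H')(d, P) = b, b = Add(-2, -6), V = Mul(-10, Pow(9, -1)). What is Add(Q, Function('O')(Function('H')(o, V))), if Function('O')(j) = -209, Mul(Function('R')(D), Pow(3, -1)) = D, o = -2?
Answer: 121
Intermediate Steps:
V = Rational(-10, 9) (V = Mul(-10, Rational(1, 9)) = Rational(-10, 9) ≈ -1.1111)
b = -8
Function('R')(D) = Mul(3, D)
Function('H')(d, P) = -8
Q = 330 (Q = Mul(Add(90, -68), Mul(3, 5)) = Mul(22, 15) = 330)
Add(Q, Function('O')(Function('H')(o, V))) = Add(330, -209) = 121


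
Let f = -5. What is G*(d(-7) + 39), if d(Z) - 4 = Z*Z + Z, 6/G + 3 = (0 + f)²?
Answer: 255/11 ≈ 23.182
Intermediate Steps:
G = 3/11 (G = 6/(-3 + (0 - 5)²) = 6/(-3 + (-5)²) = 6/(-3 + 25) = 6/22 = 6*(1/22) = 3/11 ≈ 0.27273)
d(Z) = 4 + Z + Z² (d(Z) = 4 + (Z*Z + Z) = 4 + (Z² + Z) = 4 + (Z + Z²) = 4 + Z + Z²)
G*(d(-7) + 39) = 3*((4 - 7 + (-7)²) + 39)/11 = 3*((4 - 7 + 49) + 39)/11 = 3*(46 + 39)/11 = (3/11)*85 = 255/11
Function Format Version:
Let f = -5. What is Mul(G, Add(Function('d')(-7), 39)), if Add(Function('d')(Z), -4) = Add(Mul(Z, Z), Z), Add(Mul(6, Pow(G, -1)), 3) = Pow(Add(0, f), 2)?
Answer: Rational(255, 11) ≈ 23.182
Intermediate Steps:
G = Rational(3, 11) (G = Mul(6, Pow(Add(-3, Pow(Add(0, -5), 2)), -1)) = Mul(6, Pow(Add(-3, Pow(-5, 2)), -1)) = Mul(6, Pow(Add(-3, 25), -1)) = Mul(6, Pow(22, -1)) = Mul(6, Rational(1, 22)) = Rational(3, 11) ≈ 0.27273)
Function('d')(Z) = Add(4, Z, Pow(Z, 2)) (Function('d')(Z) = Add(4, Add(Mul(Z, Z), Z)) = Add(4, Add(Pow(Z, 2), Z)) = Add(4, Add(Z, Pow(Z, 2))) = Add(4, Z, Pow(Z, 2)))
Mul(G, Add(Function('d')(-7), 39)) = Mul(Rational(3, 11), Add(Add(4, -7, Pow(-7, 2)), 39)) = Mul(Rational(3, 11), Add(Add(4, -7, 49), 39)) = Mul(Rational(3, 11), Add(46, 39)) = Mul(Rational(3, 11), 85) = Rational(255, 11)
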